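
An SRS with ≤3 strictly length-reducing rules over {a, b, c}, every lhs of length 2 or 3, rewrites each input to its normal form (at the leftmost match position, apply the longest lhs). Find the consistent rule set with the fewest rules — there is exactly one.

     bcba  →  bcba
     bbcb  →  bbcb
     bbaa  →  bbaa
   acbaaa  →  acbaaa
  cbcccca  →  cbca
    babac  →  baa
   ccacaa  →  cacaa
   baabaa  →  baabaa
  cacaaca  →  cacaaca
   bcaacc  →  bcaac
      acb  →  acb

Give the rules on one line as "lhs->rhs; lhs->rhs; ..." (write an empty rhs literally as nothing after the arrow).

  | bcba
  | bbcb
  | bbaa
  | acbaaa

bac->a; cc->c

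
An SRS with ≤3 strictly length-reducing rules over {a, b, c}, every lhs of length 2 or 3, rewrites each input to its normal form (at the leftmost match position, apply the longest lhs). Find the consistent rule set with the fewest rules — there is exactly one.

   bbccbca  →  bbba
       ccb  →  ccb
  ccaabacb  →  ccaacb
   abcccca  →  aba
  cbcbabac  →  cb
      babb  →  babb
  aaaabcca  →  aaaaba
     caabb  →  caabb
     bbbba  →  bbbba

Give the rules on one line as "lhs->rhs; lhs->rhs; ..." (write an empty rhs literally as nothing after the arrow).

  | bbccbca => bbcbca => bbbca => bbba
  | ccb
  | ccaabacb => ccaacb
  | abcccca => abccca => abcca => abca => aba

bac->c; bc->b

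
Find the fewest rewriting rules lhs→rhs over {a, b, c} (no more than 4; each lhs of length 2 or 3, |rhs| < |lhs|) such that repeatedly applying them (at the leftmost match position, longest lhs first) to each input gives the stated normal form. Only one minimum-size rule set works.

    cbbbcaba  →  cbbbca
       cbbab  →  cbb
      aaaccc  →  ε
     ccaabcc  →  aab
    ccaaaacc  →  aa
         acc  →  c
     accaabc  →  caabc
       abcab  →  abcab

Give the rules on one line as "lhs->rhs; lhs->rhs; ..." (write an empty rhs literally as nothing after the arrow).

  | cbbbcaba => cbbbca
  | cbbab => cbb
  | aaaccc => aacc => ac => ε
  | ccaabcc => aabcc => aab

ac->; ba->; cc->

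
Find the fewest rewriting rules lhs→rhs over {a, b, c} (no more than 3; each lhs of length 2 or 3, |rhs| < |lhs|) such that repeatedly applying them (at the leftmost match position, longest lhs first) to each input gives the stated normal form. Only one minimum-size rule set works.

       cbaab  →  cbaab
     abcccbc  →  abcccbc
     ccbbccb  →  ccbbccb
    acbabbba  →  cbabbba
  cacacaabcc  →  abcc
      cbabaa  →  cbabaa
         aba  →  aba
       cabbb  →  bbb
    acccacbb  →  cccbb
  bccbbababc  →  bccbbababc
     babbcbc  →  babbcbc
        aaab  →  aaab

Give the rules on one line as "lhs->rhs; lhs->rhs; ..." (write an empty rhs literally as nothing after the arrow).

  | cbaab
  | abcccbc
  | ccbbccb
  | acbabbba => cbabbba

ac->c; ca->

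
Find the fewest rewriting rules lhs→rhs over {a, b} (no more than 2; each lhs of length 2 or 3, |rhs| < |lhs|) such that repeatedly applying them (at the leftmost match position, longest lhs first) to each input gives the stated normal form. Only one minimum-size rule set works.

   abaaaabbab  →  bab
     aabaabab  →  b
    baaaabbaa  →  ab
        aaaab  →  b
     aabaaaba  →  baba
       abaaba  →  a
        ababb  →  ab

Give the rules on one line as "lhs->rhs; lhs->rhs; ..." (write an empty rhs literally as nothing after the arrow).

aa->; bb->a

  | abaaaabbab => abaabbab => abbbab => aabab => bab
  | aabaabab => baabab => bbab => aab => b
  | baaaabbaa => baabbaa => bbbaa => abaa => ab
  | aaaab => aab => b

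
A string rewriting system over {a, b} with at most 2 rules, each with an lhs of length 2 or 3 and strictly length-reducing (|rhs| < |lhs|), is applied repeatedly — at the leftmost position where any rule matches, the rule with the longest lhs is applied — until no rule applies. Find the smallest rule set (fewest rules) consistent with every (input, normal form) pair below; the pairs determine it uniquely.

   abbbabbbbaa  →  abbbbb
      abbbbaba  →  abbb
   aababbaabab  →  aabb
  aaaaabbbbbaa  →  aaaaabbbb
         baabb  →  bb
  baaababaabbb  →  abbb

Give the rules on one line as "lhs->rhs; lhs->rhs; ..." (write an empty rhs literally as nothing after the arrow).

ba->; baa->

  | abbbabbbbaa => abbbbbbaa => abbbbb
  | abbbbaba => abbbba => abbb
  | aababbaabab => aabbaabab => aabbab => aabb
  | aaaaabbbbbaa => aaaaabbbb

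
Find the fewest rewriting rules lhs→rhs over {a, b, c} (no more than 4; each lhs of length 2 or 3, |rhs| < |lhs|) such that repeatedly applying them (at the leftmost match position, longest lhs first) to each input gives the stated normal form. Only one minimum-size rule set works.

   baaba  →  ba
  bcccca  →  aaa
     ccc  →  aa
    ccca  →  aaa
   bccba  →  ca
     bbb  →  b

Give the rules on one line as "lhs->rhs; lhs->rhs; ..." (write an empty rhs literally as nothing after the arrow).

baa->cc; bb->c; cb->b; ccc->aa

  | baaba => ccba => cba => ba
  | bcccca => baaca => ccca => aaa
  | ccc => aa
  | ccca => aaa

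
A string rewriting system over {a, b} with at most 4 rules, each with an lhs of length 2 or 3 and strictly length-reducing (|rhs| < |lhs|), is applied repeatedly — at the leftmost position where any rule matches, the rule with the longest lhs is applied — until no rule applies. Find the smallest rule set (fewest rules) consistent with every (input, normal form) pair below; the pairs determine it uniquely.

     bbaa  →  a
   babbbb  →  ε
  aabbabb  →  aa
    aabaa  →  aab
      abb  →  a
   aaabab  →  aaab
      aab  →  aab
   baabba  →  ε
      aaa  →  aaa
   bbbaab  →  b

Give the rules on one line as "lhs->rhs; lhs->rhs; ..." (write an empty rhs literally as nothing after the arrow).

  | bbaa => a
  | babbbb => bbbb => bb => ε
  | aabbabb => aabb => aa
  | aabaa => aaba => aab

ba->b; bab->b; bb->; bba->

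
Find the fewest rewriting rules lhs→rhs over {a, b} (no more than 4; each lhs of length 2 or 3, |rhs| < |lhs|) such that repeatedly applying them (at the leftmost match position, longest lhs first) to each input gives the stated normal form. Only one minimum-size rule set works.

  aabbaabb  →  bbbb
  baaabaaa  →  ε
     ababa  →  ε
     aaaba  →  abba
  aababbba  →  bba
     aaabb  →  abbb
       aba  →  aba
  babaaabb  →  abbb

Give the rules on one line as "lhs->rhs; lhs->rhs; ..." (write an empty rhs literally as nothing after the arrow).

aa->; aaa->ab; bab->

  | aabbaabb => bbaabb => bbbb
  | baaabaaa => babbaaa => baaa => bab => ε
  | ababa => aa => ε
  | aaaba => abba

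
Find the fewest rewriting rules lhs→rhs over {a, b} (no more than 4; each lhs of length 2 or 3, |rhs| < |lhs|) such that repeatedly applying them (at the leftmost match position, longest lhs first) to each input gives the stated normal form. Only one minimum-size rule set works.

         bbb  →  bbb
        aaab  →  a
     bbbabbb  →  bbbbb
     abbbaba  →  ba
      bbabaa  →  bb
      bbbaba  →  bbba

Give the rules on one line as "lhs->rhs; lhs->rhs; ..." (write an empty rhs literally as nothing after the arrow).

  | bbb
  | aaab => ab => a
  | bbbabbb => bbbbb
  | abbbaba => abbaba => ababa => aaba => ba

aa->; ab->a; bab->b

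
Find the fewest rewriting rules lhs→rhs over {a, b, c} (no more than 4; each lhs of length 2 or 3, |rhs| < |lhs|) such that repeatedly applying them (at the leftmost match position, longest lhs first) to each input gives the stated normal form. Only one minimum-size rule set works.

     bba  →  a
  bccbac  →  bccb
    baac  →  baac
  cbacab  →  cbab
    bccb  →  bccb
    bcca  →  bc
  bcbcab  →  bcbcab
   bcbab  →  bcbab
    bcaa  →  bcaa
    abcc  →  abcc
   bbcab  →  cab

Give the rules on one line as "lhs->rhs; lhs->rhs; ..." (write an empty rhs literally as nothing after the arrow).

  | bba => a
  | bccbac => bccb
  | baac
  | cbacab => cbab

bac->b; bb->; cca->c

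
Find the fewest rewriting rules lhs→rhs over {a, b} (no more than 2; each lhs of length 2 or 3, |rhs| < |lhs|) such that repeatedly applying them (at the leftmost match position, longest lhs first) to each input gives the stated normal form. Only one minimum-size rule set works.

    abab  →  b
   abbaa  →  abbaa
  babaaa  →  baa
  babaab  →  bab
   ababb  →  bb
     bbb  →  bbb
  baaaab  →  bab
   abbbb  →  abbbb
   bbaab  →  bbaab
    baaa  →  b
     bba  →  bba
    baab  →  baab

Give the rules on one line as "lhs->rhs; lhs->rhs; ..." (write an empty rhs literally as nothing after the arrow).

aaa->; aba->

  | abab => b
  | abbaa
  | babaaa => baa
  | babaab => bab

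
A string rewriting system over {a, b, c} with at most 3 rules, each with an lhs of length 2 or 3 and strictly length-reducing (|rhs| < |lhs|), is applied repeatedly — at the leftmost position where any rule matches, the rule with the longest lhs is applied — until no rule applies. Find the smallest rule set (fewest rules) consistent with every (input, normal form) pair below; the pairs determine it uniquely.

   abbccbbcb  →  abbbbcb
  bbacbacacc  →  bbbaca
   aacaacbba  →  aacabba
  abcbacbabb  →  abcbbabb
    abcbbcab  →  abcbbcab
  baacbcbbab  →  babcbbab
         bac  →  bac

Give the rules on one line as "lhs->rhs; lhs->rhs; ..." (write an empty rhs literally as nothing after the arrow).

acb->b; cc->

  | abbccbbcb => abbbbcb
  | bbacbacacc => bbbacacc => bbbaca
  | aacaacbba => aacabba
  | abcbacbabb => abcbbabb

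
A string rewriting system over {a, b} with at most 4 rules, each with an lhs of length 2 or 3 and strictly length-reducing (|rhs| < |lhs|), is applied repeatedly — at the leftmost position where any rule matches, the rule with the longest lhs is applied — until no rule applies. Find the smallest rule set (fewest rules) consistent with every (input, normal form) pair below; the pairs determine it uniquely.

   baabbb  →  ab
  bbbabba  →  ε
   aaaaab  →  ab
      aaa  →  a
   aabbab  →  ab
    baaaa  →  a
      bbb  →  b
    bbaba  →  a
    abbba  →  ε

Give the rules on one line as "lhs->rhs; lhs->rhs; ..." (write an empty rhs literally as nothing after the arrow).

aa->; ba->; bb->b; bba->a

  | baabbb => abbb => abb => ab
  | bbbabba => bbabba => abba => aa => ε
  | aaaaab => aaab => ab
  | aaa => a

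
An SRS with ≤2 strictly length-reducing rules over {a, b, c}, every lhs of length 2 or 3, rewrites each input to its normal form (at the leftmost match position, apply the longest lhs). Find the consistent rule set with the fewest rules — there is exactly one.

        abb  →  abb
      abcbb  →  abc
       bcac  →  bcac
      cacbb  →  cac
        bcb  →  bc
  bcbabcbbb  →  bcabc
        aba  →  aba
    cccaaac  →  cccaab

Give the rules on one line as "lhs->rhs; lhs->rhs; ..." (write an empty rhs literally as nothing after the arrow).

  | abb
  | abcbb => abcb => abc
  | bcac
  | cacbb => cacb => cac

aac->ab; cb->c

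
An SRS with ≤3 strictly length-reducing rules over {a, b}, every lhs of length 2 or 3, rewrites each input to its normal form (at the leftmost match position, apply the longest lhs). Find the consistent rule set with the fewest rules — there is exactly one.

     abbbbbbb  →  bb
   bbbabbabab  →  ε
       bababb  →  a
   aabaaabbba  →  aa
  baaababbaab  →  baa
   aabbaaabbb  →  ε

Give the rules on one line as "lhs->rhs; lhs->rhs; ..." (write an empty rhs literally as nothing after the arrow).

  | abbbbbbb => bbbbbb => abbb => bb
  | bbbabbabab => aabbabab => ababab => abab => ab => ε
  | bababb => aaabb => aab => a
  | aabaaabbba => aaaabbba => aaabba => aaba => aa

ab->; bab->aa; bbb->a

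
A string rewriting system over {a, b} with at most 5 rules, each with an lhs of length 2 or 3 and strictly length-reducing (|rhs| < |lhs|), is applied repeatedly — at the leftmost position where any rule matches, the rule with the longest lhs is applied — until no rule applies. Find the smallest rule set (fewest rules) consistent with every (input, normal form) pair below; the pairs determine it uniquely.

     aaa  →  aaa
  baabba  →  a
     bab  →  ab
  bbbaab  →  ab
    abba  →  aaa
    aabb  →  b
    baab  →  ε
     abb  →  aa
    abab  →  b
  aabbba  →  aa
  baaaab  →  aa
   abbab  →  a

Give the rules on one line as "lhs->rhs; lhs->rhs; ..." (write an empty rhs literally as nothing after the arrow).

  | aaa
  | baabba => aabba => ba => a
  | bab => ab
  | bbbaab => abaab => ab

aab->; aba->; ba->a; bb->a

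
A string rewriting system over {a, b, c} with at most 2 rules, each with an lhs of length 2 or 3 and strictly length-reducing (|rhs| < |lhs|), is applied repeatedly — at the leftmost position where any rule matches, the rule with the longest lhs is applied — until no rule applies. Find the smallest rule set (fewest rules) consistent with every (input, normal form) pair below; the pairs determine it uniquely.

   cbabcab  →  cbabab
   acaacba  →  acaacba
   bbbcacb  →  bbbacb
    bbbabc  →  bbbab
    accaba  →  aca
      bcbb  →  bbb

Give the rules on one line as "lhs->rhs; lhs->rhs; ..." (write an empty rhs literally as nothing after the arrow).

bc->b; cab->

  | cbabcab => cbabab
  | acaacba
  | bbbcacb => bbbacb
  | bbbabc => bbbab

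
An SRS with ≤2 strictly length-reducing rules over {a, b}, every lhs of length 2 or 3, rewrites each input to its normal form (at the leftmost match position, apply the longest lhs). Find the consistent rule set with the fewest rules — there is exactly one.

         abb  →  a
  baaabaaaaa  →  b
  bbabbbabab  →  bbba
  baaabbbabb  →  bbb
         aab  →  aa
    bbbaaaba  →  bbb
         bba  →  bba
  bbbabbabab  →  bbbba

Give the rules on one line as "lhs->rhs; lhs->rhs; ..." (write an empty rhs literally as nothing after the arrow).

  | abb => ab => a
  | baaabaaaaa => babaaaaa => baaaaaa => baaaa => baa => b
  | bbabbbabab => bbabbabab => bbababab => bbaabab => bbbab => bbba
  | baaabbbabb => babbbabb => babbabb => bababb => baabb => bbb

ab->a; baa->b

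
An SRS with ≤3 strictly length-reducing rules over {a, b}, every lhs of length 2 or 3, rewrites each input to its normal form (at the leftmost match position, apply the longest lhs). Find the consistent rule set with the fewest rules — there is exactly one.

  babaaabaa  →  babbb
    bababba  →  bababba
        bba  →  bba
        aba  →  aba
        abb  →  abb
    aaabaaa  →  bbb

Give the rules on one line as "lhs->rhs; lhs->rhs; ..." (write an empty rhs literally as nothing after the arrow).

aa->; aaa->b

  | babaaabaa => babbbaa => babbb
  | bababba
  | bba
  | aba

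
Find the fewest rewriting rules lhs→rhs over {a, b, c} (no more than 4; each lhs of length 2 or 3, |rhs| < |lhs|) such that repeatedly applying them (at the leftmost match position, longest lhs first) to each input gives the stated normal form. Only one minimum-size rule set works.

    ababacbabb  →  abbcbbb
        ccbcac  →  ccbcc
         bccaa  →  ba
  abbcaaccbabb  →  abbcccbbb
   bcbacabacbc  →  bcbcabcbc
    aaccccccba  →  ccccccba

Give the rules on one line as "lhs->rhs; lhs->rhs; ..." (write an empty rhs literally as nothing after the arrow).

ac->c; bab->bb; cca->

  | ababacbabb => abbacbabb => abbcbabb => abbcbbb
  | ccbcac => ccbcc
  | bccaa => ba
  | abbcaaccbabb => abbcaccbabb => abbcccbabb => abbcccbbb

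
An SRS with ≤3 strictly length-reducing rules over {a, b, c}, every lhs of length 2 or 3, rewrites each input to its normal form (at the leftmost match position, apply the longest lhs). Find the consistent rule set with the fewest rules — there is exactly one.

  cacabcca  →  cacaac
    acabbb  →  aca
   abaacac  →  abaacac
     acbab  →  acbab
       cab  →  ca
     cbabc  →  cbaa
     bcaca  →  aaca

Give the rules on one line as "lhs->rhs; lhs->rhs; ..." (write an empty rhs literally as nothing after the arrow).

bc->a; cab->ca; cca->ac

  | cacabcca => cacacca => cacaac
  | acabbb => acabb => acab => aca
  | abaacac
  | acbab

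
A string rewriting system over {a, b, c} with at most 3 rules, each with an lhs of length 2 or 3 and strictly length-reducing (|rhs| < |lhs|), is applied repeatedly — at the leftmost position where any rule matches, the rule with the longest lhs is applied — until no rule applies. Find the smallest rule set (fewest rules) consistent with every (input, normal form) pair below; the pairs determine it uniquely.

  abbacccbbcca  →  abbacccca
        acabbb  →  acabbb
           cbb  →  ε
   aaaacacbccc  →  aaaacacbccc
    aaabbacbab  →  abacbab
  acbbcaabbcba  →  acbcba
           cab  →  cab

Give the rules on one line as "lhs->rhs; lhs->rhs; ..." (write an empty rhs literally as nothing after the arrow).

  | abbacccbbcca => abbacccca
  | acabbb
  | cbb => ε
  | aaaacacbccc

aab->; cbb->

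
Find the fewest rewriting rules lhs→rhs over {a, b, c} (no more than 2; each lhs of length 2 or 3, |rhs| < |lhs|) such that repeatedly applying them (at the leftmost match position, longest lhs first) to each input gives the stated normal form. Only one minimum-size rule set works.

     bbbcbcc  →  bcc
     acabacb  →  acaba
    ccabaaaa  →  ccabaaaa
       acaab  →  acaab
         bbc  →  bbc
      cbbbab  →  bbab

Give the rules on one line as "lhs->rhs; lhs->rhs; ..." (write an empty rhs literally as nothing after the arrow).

  | bbbcbcc => bcbcc => bcc
  | acabacb => acaba
  | ccabaaaa
  | acaab

bbb->b; cb->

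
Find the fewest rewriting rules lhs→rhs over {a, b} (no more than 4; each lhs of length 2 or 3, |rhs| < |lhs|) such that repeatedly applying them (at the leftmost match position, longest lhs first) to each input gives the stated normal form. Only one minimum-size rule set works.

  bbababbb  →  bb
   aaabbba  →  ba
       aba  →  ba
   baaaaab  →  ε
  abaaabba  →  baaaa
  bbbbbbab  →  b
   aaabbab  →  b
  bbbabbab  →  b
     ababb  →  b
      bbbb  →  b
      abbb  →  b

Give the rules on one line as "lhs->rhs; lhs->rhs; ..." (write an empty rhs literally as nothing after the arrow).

ab->b; abb->a; bab->; bbb->

  | bbababbb => babbb => bb
  | aaabbba => aaaba => aaba => aba => ba
  | aba => ba
  | baaaaab => baaaab => baaab => baab => bab => ε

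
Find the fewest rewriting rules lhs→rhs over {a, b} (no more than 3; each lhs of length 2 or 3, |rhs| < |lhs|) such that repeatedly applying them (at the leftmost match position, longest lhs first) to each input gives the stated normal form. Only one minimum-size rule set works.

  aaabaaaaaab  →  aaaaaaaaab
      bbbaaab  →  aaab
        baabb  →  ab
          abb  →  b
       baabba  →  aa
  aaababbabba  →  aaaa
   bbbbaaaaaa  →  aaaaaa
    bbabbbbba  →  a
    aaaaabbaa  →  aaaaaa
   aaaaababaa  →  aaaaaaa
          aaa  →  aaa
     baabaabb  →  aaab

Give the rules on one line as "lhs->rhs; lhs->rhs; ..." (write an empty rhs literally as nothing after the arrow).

  | aaabaaaaaab => aaaaaaaaab
  | bbbaaab => bbaaab => baaab => aaab
  | baabb => aabb => ab
  | abb => b

abb->b; ba->a; bab->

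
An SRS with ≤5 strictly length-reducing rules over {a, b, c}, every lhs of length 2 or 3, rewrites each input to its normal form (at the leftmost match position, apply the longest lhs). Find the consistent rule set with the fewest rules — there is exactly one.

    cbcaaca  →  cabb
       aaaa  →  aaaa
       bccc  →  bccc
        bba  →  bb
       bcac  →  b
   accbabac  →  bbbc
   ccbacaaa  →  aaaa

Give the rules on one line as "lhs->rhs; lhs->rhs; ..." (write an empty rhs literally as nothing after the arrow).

  | cbcaaca => caaca => cabb
  | aaaa
  | bccc
  | bba => bb

aca->bb; ba->b; cac->a; cb->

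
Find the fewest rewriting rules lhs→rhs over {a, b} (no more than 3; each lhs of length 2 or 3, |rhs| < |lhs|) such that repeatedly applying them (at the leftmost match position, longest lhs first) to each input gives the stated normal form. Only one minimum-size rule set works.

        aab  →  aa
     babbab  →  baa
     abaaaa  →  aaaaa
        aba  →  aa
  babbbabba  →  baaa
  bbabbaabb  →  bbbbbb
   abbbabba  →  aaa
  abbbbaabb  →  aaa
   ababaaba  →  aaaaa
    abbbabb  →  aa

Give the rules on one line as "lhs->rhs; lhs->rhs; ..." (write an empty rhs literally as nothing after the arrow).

  | aab => aa
  | babbab => babab => baab => baa
  | abaaaa => aaaaa
  | aba => aa

ab->a; bba->bb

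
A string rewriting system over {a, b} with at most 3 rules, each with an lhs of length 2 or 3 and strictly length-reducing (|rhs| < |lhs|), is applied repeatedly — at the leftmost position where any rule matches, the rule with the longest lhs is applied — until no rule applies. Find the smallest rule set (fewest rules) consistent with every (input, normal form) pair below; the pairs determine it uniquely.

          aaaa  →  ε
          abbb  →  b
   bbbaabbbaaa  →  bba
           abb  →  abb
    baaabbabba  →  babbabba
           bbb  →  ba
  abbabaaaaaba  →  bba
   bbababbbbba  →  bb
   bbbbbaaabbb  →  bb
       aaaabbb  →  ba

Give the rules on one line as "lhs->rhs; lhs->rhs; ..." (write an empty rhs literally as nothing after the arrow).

aa->; aba->b; bbb->ba

  | aaaa => aa => ε
  | abbb => aba => b
  | bbbaabbbaaa => baaabbbaaa => babbbaaa => babaaaa => bbaaa => bba
  | abb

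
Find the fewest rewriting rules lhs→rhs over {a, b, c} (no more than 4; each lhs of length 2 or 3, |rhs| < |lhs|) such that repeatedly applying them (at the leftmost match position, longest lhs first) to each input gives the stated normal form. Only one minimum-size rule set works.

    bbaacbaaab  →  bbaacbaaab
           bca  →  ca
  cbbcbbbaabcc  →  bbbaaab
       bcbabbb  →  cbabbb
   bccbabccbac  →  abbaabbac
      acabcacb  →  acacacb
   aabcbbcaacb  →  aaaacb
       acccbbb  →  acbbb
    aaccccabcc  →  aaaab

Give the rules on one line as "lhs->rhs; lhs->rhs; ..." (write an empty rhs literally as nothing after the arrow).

bc->c; bcc->ab; cc->

  | bbaacbaaab
  | bca => ca
  | cbbcbbbaabcc => cbcbbbaabcc => ccbbbaabcc => bbbaabcc => bbbaaab
  | bcbabbb => cbabbb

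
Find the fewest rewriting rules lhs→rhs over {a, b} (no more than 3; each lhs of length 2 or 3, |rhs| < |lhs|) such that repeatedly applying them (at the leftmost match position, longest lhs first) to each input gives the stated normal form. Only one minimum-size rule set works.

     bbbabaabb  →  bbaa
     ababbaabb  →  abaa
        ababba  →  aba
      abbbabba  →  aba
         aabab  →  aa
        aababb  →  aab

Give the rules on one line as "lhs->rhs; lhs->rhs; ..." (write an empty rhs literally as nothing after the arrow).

  | bbbabaabb => bbaabb => bbaa
  | ababbaabb => abaabb => abaa
  | ababba => aba
  | abbbabba => ababba => aba

abb->a; bab->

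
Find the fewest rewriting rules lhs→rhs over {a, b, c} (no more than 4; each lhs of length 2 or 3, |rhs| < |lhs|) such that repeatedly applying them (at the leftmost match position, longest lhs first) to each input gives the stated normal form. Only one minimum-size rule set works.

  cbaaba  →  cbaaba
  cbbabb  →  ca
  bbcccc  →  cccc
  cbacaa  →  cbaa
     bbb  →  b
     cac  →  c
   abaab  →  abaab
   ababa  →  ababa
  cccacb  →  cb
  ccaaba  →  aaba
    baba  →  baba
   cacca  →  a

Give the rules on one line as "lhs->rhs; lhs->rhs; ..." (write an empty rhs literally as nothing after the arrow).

ac->; bb->; cca->a

  | cbaaba
  | cbbabb => cabb => ca
  | bbcccc => cccc
  | cbacaa => cbaa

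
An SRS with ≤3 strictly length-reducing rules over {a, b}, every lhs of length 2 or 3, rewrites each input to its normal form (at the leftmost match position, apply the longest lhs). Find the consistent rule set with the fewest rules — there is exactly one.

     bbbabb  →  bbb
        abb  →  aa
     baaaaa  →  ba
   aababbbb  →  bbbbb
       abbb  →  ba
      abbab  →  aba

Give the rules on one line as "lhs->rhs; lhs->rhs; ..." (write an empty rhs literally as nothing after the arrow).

  | bbbabb => bbbaa => bbb
  | abb => aa
  | baaaaa => baaa => ba
  | aababbbb => baabbbb => bbbbb

aab->ba; abb->aa; baa->b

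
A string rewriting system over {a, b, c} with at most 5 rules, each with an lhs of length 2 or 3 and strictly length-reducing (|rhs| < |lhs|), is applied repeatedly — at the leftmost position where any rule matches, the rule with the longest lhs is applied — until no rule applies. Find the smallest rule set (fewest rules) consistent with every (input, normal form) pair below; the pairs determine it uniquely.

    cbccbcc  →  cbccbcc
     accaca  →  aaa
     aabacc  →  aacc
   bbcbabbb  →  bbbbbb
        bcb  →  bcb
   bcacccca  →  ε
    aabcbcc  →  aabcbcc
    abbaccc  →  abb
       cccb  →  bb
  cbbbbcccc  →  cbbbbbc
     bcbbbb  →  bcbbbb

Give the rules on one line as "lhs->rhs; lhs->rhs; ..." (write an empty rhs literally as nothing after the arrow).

  | cbccbcc
  | accaca => acaca => aaca => aaa
  | aabacc => aacc
  | bbcbabbb => bbbbbb

ba->; ca->a; cba->b; ccc->b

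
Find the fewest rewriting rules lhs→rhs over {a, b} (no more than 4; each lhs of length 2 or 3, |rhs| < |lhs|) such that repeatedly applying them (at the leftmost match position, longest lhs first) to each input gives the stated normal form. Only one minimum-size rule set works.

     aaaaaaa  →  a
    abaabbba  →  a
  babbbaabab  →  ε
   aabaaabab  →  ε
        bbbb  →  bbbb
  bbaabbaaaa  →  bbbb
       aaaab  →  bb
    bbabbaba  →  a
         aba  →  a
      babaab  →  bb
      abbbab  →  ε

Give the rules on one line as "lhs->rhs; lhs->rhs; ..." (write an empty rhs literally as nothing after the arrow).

  | aaaaaaa => baaaaa => baaa => ba => a
  | abaabbba => aabbba => bbbba => bbba => bba => ba => a
  | babbbaabab => abbbaabab => bbaabab => bbbab => bbab => bab => ab => ε
  | aabaaabab => bbaaabab => bbabab => babab => abab => ab => ε

aa->b; ab->; ba->a; baa->b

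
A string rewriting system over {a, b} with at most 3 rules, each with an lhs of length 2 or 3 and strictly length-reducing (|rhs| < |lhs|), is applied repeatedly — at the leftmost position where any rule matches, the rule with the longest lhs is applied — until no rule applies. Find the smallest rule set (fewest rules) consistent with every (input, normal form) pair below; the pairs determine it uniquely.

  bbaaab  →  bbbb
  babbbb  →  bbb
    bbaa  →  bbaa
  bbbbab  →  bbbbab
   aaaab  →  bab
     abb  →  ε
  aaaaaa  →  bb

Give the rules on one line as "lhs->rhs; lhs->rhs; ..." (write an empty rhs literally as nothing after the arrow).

  | bbaaab => bbbb
  | babbbb => bbb
  | bbaa
  | bbbbab

aaa->b; abb->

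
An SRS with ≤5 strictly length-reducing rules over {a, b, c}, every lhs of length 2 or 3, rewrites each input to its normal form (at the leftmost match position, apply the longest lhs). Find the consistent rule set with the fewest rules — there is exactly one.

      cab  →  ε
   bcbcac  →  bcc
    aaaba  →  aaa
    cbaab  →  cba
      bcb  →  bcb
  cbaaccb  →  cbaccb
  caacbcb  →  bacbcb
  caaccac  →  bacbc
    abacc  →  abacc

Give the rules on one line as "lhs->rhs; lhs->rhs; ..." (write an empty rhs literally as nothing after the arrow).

aab->a; aac->ac; bb->; ca->b

  | cab => bb => ε
  | bcbcac => bcbbc => bcc
  | aaaba => aaa
  | cbaab => cba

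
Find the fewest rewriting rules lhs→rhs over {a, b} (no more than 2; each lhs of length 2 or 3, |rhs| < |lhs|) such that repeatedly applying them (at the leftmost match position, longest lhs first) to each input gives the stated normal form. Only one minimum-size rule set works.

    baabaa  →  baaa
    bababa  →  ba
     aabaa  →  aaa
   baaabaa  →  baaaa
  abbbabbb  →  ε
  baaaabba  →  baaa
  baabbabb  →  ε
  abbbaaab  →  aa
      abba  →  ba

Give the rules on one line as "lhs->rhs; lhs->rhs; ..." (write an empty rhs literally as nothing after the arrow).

ab->; bb->

  | baabaa => baaa
  | bababa => baba => ba
  | aabaa => aaa
  | baaabaa => baaaa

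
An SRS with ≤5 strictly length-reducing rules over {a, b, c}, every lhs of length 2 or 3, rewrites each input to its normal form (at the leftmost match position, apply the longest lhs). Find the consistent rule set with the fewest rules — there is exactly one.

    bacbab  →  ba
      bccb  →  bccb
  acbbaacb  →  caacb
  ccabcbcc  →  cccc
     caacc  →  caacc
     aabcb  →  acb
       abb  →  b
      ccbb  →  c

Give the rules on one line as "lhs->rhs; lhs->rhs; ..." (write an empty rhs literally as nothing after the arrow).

ab->; cba->a; cbb->bc; cbc->c

  | bacbab => baab => ba
  | bccb
  | acbbaacb => abcaacb => caacb
  | ccabcbcc => cccbcc => cccc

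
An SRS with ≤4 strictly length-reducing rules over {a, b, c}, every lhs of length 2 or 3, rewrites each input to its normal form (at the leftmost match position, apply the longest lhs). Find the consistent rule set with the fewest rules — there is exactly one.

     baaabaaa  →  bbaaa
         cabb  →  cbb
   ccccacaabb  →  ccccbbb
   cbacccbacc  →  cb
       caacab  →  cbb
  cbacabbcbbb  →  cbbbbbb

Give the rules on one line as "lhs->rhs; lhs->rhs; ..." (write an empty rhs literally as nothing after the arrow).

  | baaabaaa => baabaaa => babaaa => bbaaa
  | cabb => cbb
  | ccccacaabb => ccccbaabb => ccccbabb => ccccbbb
  | cbacccbacc => cbbccbacc => cbcbacc => cbacc => cbbc => cb

ab->b; ac->b; bc->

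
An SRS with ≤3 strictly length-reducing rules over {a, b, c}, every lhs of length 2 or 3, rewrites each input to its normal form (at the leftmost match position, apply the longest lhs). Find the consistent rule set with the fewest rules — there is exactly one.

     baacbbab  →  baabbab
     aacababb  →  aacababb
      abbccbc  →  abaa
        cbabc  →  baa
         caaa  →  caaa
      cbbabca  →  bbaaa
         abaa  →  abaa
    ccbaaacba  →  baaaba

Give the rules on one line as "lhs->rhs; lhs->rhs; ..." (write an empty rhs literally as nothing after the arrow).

bc->a; cb->b

  | baacbbab => baabbab
  | aacababb
  | abbccbc => abacbc => ababc => abaa
  | cbabc => babc => baa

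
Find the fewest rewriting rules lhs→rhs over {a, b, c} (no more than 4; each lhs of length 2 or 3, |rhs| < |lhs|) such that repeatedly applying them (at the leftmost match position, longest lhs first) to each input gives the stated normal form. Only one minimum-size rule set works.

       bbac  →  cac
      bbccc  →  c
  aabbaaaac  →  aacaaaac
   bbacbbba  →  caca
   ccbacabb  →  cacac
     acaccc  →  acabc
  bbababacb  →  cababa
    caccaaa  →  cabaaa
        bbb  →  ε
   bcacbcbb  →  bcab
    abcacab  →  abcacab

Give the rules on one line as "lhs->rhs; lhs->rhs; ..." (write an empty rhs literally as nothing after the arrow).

bb->c; cb->; cc->b

  | bbac => cac
  | bbccc => cccc => bcc => bb => c
  | aabbaaaac => aacaaaac
  | bbacbbba => cacbbba => cabba => caca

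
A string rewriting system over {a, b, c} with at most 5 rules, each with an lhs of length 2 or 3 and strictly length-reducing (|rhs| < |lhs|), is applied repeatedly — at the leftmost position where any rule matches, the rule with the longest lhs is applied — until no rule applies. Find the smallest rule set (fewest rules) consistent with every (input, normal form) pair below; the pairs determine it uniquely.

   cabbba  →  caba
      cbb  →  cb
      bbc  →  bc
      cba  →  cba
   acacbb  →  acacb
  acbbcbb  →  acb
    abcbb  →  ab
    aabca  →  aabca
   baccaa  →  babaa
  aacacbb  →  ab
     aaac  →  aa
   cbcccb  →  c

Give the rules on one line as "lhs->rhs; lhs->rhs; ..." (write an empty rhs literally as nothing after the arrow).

  | cabbba => cabba => caba
  | cbb => cb
  | bbc => bc
  | cba

aac->a; bb->b; bcb->; cc->b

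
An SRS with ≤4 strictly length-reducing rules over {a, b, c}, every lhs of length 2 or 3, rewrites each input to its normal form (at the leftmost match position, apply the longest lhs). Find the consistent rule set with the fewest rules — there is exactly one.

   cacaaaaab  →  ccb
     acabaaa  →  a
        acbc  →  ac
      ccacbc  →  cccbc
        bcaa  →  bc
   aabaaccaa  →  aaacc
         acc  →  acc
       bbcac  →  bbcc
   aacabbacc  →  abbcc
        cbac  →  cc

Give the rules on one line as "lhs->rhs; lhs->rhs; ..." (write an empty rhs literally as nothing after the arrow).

aca->b; acb->a; ba->; ca->c

  | cacaaaaab => ccaaaaab => ccaaaab => ccaaab => ccaab => ccab => ccb
  | acabaaa => bbaaa => baa => a
  | acbc => ac
  | ccacbc => cccbc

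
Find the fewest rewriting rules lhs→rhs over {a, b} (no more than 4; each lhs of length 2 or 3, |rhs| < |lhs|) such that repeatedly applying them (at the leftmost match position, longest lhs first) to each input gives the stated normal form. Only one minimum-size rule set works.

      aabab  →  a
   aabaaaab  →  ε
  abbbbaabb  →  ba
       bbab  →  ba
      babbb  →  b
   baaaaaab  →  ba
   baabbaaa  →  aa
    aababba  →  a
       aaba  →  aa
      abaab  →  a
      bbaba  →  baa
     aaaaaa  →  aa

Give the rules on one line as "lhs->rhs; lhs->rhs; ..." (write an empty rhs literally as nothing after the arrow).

aaa->a; ab->; bab->a; bbb->bb

  | aabab => aab => a
  | aabaaaab => aaaaab => aaab => ab => ε
  | abbbbaabb => bbbaabb => bbaabb => bbab => ba
  | bbab => ba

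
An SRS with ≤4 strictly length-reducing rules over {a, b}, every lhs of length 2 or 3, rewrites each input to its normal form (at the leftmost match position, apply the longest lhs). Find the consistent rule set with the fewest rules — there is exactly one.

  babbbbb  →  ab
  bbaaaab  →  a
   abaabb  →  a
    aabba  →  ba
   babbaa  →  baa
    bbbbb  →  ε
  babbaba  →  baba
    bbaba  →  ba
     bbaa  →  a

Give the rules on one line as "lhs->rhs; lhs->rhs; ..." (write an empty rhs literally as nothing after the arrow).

  | babbbbb => baabbb => bbb => ab
  | bbaaaab => aaab => a
  | abaabb => abb => a
  | aabba => ba

aab->; bb->; bba->; bbb->ab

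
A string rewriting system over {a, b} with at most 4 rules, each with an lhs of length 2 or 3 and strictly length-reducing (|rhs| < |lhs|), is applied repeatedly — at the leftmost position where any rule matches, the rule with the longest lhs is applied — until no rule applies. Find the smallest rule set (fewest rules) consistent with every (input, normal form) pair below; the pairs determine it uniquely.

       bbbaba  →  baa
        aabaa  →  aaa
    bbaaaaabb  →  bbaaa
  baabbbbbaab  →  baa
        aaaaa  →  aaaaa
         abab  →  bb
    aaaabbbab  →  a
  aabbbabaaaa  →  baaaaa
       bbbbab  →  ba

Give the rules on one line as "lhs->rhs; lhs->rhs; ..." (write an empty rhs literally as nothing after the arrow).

  | bbbaba => baaba => baa
  | aabaa => aaa
  | bbaaaaabb => bbaaaab => bbaaa
  | baabbbbbaab => babbbbaab => bbbbbaab => babbaab => bbbaab => baaab => baa

aab->a; ab->b; bbb->ba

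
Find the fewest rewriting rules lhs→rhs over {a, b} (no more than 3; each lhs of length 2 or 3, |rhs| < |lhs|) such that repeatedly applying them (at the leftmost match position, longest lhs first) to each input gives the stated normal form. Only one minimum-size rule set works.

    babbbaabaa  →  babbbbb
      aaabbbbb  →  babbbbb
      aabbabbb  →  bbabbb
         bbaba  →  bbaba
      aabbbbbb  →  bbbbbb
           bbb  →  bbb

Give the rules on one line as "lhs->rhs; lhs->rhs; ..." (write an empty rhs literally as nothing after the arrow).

  | babbbaabaa => babbbbaa => babbbbb
  | aaabbbbb => babbbbb
  | aabbabbb => bbabbb
  | bbaba

aa->b; aab->b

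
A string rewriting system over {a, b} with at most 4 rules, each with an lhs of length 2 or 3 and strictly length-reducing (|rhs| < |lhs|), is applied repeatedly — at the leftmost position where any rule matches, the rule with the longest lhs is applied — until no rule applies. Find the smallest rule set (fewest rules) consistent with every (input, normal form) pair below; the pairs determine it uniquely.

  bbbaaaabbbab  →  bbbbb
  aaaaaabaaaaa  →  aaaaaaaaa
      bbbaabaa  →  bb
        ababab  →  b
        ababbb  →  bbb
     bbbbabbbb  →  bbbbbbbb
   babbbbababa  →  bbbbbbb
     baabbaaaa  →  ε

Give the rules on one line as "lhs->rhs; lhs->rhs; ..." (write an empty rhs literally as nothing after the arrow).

abb->ba; ba->b; baa->

  | bbbaaaabbbab => bbaabbbab => bbbbab => bbbbb
  | aaaaaabaaaaa => aaaaaaaaa
  | bbbaabaa => bbbaa => bb
  | ababab => abbab => baab => b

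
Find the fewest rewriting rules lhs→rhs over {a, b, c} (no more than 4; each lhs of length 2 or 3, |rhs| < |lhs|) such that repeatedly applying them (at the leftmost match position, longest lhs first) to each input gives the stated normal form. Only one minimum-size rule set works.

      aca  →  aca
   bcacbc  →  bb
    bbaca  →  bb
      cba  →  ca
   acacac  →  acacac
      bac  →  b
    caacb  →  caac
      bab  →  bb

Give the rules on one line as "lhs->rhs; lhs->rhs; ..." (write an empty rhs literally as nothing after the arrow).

  | aca
  | bcacbc => bacbc => bcbc => bbc => bb
  | bbaca => bbca => bba => bb
  | cba => ca

ba->b; bc->b; cb->c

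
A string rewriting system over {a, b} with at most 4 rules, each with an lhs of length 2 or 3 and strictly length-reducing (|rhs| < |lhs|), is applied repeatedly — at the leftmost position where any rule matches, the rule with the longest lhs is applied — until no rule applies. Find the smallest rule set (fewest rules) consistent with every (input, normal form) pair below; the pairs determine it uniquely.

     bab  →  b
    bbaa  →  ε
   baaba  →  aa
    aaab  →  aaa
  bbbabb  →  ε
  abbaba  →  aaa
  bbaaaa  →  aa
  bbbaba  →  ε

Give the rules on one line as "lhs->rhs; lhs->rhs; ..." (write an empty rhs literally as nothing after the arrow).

  | bab => b
  | bbaa => ba => ε
  | baaba => aba => aa
  | aaab => aaa

ab->a; ba->; bb->; bba->b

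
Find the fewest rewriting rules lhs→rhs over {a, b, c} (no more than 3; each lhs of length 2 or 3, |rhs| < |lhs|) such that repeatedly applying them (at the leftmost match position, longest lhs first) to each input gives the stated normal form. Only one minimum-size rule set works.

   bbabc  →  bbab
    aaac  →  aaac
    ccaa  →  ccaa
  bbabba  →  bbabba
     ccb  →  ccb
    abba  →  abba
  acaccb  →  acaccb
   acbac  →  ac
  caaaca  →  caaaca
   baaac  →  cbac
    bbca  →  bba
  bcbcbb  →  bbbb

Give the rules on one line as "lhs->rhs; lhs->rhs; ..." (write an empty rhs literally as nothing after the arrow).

  | bbabc => bbab
  | aaac
  | ccaa
  | bbabba

acb->; baa->cb; bc->b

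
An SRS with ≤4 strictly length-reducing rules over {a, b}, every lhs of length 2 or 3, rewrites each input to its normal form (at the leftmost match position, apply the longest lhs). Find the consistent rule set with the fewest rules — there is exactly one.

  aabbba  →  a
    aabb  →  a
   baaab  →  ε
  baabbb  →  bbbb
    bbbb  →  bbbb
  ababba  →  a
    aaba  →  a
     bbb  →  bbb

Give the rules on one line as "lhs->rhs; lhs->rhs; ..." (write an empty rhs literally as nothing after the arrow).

aa->a; ab->a; baa->b; bab->

  | aabbba => abbba => abba => aba => aa => a
  | aabb => abb => ab => a
  | baaab => bab => ε
  | baabbb => bbbb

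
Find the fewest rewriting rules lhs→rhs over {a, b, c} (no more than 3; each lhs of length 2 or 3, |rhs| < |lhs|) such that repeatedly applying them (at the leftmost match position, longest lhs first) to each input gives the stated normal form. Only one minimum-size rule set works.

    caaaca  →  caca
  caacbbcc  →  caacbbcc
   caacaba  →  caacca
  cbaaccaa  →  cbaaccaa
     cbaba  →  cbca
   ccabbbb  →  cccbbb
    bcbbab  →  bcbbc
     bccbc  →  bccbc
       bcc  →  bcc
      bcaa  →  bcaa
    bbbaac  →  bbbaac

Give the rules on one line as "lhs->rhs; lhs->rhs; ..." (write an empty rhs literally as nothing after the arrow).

  | caaaca => caca
  | caacbbcc
  | caacaba => caacca
  | cbaaccaa

aaa->a; ab->c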